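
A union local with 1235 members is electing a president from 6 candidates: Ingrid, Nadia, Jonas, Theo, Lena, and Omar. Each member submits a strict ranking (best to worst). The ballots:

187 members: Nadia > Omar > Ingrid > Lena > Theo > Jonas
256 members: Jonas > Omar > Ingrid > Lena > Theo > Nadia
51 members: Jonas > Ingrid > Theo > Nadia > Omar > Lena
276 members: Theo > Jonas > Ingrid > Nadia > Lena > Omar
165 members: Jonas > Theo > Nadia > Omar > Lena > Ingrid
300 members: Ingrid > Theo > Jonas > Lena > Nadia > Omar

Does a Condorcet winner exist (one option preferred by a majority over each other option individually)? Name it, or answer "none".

none

Checking pairwise contests:
Jonas beats Ingrid 748–487.
Ingrid beats Nadia 883–352.
Theo beats Jonas 763–472.
Ingrid beats Theo 794–441.
Ingrid beats Lena 1070–165.
Ingrid beats Omar 627–608.
Every option loses at least one head-to-head, so there is no Condorcet winner.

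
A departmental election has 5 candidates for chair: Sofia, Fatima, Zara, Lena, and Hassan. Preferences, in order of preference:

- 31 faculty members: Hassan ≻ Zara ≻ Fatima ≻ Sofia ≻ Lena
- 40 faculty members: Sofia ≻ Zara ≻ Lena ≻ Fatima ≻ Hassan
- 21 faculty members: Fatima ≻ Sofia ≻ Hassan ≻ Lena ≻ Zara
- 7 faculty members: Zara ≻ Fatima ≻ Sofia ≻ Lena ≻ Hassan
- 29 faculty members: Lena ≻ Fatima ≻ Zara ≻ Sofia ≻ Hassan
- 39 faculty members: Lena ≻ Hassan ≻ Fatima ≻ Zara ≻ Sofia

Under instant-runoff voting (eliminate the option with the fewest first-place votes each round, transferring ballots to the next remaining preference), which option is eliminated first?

Round 1: Sofia 40, Fatima 21, Zara 7, Lena 68, Hassan 31. Eliminate Zara.

Zara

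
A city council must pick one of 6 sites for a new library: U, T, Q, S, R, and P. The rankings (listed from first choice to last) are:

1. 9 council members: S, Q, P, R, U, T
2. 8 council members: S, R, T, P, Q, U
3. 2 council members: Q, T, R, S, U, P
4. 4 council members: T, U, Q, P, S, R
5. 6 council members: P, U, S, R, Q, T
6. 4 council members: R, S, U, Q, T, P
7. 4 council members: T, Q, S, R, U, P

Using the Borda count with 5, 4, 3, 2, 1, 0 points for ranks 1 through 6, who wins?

U: 9·1 + 8·0 + 2·1 + 4·4 + 6·4 + 4·3 + 4·1 = 67
T: 9·0 + 8·3 + 2·4 + 4·5 + 6·0 + 4·1 + 4·5 = 76
Q: 9·4 + 8·1 + 2·5 + 4·3 + 6·1 + 4·2 + 4·4 = 96
S: 9·5 + 8·5 + 2·2 + 4·1 + 6·3 + 4·4 + 4·3 = 139
R: 9·2 + 8·4 + 2·3 + 4·0 + 6·2 + 4·5 + 4·2 = 96
P: 9·3 + 8·2 + 2·0 + 4·2 + 6·5 + 4·0 + 4·0 = 81
S has the highest Borda score (139).

S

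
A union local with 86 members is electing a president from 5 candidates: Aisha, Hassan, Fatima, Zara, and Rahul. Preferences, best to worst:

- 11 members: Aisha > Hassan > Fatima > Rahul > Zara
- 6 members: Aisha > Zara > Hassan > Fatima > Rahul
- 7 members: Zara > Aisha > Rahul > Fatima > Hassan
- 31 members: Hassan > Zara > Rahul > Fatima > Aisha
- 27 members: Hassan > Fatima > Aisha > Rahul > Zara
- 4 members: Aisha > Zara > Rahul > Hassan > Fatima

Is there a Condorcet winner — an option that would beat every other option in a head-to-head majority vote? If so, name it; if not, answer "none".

Hassan

Hassan vs Aisha: 58–28 for Hassan.
Hassan vs Fatima: 79–7 for Hassan.
Hassan vs Zara: 69–17 for Hassan.
Hassan vs Rahul: 75–11 for Hassan.
Hassan beats every other option head-to-head.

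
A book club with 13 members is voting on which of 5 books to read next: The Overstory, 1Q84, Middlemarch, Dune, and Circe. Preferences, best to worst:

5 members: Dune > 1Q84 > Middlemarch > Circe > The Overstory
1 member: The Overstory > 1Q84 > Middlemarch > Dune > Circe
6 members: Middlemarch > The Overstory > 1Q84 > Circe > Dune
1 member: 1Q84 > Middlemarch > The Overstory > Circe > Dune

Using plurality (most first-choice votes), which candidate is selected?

Middlemarch

First-place votes: The Overstory 1, 1Q84 1, Middlemarch 6, Dune 5, Circe 0.
Middlemarch has the most first-place votes.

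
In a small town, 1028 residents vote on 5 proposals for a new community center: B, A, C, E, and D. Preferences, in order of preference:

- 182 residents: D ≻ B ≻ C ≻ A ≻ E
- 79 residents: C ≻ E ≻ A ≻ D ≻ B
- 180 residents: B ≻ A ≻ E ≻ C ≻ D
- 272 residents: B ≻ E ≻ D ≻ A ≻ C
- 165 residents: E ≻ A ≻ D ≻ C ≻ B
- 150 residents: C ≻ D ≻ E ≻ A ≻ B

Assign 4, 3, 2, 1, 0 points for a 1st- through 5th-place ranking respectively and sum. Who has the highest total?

B: 182·3 + 79·0 + 180·4 + 272·4 + 165·0 + 150·0 = 2354
A: 182·1 + 79·2 + 180·3 + 272·1 + 165·3 + 150·1 = 1797
C: 182·2 + 79·4 + 180·1 + 272·0 + 165·1 + 150·4 = 1625
E: 182·0 + 79·3 + 180·2 + 272·3 + 165·4 + 150·2 = 2373
D: 182·4 + 79·1 + 180·0 + 272·2 + 165·2 + 150·3 = 2131
E has the highest Borda score (2373).

E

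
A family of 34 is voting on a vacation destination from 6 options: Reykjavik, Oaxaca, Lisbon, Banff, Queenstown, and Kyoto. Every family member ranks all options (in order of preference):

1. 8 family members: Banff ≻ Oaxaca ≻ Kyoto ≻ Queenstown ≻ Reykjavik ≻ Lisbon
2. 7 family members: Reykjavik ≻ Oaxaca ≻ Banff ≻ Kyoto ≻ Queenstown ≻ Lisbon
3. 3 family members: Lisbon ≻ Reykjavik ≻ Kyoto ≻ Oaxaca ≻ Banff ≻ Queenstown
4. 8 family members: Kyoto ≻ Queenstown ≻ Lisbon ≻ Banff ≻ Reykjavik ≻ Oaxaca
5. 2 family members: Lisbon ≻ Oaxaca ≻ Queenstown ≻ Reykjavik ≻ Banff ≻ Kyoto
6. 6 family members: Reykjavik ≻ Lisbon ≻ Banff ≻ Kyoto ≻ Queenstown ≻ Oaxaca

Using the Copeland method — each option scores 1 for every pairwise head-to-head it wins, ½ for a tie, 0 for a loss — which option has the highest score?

Reykjavik

Reykjavik: beats Oaxaca, Lisbon, Banff, and Kyoto; loses to Queenstown → score 4.
Oaxaca: beats Queenstown; ties Kyoto; loses to Reykjavik, Lisbon, and Banff → score 1.5.
Lisbon: beats Oaxaca and Banff; loses to Reykjavik, Queenstown, and Kyoto → score 2.
Banff: beats Oaxaca, Queenstown, and Kyoto; loses to Reykjavik and Lisbon → score 3.
Queenstown: beats Reykjavik and Lisbon; loses to Oaxaca, Banff, and Kyoto → score 2.
Kyoto: beats Lisbon and Queenstown; ties Oaxaca; loses to Reykjavik and Banff → score 2.5.
Reykjavik has the best pairwise record.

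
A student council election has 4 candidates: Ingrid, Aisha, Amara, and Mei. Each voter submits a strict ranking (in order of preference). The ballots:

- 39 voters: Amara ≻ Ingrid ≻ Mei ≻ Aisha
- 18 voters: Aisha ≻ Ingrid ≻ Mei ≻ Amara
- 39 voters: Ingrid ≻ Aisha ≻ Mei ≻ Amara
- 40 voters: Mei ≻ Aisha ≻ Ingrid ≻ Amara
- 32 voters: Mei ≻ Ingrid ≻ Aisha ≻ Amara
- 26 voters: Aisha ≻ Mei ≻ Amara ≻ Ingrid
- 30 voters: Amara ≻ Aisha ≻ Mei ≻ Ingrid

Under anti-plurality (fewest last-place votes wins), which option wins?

Last-place votes: Ingrid 56, Aisha 39, Amara 129, Mei 0.
Mei is ranked last by the fewest voters, so Mei wins.

Mei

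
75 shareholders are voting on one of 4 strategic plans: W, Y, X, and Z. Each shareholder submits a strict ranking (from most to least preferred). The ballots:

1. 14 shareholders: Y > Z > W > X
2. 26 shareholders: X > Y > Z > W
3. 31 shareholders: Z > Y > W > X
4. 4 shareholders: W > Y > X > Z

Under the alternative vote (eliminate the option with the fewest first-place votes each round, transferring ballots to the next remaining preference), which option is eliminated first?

W

Round 1: W 4, Y 14, X 26, Z 31. Eliminate W.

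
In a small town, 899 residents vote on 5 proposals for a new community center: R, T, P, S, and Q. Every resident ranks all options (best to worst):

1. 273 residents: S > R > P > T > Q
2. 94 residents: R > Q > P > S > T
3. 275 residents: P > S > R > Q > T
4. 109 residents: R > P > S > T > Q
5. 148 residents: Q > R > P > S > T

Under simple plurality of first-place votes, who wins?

P

First-place votes: R 203, T 0, P 275, S 273, Q 148.
P has the most first-place votes.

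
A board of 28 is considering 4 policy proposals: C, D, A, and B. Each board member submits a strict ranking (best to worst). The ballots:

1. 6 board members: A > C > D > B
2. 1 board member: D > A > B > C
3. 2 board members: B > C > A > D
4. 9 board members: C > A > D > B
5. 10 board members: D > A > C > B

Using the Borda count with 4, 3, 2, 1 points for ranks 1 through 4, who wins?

A

C: 6·3 + 1·1 + 2·3 + 9·4 + 10·2 = 81
D: 6·2 + 1·4 + 2·1 + 9·2 + 10·4 = 76
A: 6·4 + 1·3 + 2·2 + 9·3 + 10·3 = 88
B: 6·1 + 1·2 + 2·4 + 9·1 + 10·1 = 35
A has the highest Borda score (88).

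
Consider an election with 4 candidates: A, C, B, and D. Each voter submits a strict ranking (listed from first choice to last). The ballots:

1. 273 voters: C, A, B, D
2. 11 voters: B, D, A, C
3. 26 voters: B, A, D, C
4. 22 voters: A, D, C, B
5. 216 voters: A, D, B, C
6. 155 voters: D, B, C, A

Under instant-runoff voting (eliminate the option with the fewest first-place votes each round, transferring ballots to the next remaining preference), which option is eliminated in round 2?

D

Round 1: A 238, C 273, B 37, D 155. Eliminate B.
Round 2: A 264, C 273, D 166. Eliminate D.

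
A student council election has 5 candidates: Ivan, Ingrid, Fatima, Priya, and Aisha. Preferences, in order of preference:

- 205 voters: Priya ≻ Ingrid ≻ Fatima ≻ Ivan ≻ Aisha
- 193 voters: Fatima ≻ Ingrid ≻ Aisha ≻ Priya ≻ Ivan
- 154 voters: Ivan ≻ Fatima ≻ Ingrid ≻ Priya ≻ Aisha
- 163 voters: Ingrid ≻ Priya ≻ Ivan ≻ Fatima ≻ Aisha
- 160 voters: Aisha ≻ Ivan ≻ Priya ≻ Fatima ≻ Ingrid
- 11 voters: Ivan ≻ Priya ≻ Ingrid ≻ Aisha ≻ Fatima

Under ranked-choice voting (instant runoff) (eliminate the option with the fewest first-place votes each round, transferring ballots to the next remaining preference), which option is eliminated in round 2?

Ingrid

Round 1: Ivan 165, Ingrid 163, Fatima 193, Priya 205, Aisha 160. Eliminate Aisha.
Round 2: Ivan 325, Ingrid 163, Fatima 193, Priya 205. Eliminate Ingrid.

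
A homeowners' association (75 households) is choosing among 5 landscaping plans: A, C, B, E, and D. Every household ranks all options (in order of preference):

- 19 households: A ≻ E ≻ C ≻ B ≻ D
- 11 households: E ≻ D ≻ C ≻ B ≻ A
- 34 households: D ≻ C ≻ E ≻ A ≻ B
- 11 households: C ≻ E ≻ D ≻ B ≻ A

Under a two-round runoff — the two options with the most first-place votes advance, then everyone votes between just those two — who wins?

Round 1 first-place votes: A 19, C 11, B 0, E 11, D 34.
D and A advance.
Runoff: D is preferred to A by 56 voters; A by 19.
D wins the runoff.

D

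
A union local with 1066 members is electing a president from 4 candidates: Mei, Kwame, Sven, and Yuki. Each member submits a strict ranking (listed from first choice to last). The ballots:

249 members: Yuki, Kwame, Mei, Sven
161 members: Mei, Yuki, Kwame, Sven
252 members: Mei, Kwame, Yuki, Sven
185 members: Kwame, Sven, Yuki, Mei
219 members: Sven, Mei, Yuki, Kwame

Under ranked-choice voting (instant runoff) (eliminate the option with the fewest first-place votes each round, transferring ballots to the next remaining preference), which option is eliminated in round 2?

Round 1: Mei 413, Kwame 185, Sven 219, Yuki 249. Eliminate Kwame.
Round 2: Mei 413, Sven 404, Yuki 249. Eliminate Yuki.

Yuki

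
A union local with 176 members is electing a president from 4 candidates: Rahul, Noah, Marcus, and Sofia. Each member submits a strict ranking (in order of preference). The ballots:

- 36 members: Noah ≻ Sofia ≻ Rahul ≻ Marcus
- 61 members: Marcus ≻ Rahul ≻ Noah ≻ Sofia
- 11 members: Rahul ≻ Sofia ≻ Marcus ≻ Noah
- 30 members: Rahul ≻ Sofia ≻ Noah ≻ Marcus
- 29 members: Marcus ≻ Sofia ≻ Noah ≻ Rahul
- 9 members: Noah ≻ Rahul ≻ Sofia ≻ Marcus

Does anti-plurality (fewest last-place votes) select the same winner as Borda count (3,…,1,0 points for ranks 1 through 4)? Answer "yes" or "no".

no

Anti-plurality — last-place votes: Rahul 29, Noah 11, Marcus 75, Sofia 61. Winner: Noah.
Borda — scores: Rahul 299, Noah 255, Marcus 281, Sofia 221. Winner: Rahul.
The two methods disagree.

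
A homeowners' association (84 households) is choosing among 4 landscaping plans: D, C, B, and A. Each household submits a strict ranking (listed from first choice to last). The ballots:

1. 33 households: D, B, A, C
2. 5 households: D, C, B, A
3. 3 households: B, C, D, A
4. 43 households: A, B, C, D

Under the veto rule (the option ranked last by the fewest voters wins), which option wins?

Last-place votes: D 43, C 33, B 0, A 8.
B is ranked last by the fewest voters, so B wins.

B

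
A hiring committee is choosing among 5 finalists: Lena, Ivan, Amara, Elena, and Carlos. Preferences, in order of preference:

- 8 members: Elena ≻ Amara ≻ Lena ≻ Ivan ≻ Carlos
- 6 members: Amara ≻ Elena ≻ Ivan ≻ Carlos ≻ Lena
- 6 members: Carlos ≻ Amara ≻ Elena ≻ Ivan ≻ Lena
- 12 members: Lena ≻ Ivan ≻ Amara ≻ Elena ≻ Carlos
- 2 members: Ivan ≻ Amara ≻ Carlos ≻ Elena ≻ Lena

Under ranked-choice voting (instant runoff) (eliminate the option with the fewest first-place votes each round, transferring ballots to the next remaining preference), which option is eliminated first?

Round 1: Lena 12, Ivan 2, Amara 6, Elena 8, Carlos 6. Eliminate Ivan.

Ivan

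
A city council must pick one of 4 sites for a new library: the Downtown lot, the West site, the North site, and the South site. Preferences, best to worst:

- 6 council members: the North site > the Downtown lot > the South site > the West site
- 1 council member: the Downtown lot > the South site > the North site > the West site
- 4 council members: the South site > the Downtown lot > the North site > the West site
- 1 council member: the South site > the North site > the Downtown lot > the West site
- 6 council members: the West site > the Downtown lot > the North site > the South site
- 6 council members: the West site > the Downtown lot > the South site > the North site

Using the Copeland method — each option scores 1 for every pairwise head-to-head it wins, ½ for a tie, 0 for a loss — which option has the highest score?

the Downtown lot: beats the North site and the South site; ties the West site → score 2.5.
the West site: ties the Downtown lot, the North site, and the South site → score 1.5.
the North site: ties the West site and the South site; loses to the Downtown lot → score 1.
the South site: ties the West site and the North site; loses to the Downtown lot → score 1.
the Downtown lot has the best pairwise record.

the Downtown lot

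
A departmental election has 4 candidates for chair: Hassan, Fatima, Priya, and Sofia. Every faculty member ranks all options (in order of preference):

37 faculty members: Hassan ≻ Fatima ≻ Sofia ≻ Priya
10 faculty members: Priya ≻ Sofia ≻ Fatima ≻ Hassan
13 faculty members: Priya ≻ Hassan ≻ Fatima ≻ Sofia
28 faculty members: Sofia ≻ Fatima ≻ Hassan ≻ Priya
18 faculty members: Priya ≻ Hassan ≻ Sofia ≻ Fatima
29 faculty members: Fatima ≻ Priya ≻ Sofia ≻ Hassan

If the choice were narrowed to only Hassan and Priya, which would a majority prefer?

Voters preferring Hassan to Priya: 65; preferring Priya to Hassan: 70.
Priya wins the head-to-head.

Priya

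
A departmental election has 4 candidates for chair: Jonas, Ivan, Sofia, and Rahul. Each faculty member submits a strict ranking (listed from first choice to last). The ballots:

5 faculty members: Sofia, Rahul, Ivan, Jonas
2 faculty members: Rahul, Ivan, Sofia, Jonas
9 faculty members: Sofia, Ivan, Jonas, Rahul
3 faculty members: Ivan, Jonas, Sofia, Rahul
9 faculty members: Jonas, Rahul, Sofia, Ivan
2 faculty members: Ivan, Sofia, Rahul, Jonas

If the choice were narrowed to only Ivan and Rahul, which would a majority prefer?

Voters preferring Ivan to Rahul: 14; preferring Rahul to Ivan: 16.
Rahul wins the head-to-head.

Rahul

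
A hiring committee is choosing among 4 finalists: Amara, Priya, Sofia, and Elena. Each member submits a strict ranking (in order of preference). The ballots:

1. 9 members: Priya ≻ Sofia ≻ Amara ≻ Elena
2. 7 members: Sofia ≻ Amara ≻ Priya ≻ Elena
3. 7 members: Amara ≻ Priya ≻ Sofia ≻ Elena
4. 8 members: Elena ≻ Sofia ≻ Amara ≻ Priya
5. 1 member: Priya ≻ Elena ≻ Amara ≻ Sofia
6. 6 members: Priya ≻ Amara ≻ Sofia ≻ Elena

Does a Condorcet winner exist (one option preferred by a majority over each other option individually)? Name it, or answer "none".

none

Checking pairwise contests:
Sofia beats Amara 24–14.
Amara beats Priya 22–16.
Priya beats Sofia 23–15.
Amara beats Elena 29–9.
Every option loses at least one head-to-head, so there is no Condorcet winner.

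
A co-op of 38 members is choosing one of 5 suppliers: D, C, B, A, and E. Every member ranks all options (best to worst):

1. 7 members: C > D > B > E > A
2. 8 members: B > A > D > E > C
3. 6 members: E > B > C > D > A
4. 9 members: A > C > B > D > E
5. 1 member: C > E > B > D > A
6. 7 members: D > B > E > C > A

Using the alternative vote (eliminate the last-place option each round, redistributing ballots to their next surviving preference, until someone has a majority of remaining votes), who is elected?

Round 1: D 7, C 8, B 8, A 9, E 6. Eliminate E.
Round 2: D 7, C 8, B 14, A 9. Eliminate D.
Round 3: C 8, B 21, A 9. B has a majority.

B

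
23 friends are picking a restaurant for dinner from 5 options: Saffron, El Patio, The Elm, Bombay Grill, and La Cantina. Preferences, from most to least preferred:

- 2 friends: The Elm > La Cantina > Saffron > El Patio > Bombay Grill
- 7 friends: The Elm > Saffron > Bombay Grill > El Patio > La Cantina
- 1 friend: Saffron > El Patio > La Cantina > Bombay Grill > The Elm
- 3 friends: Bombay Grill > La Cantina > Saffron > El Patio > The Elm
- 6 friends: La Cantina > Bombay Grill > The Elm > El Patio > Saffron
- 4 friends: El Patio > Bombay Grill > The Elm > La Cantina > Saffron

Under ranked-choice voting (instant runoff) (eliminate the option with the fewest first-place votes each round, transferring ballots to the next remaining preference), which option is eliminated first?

Saffron

Round 1: Saffron 1, El Patio 4, The Elm 9, Bombay Grill 3, La Cantina 6. Eliminate Saffron.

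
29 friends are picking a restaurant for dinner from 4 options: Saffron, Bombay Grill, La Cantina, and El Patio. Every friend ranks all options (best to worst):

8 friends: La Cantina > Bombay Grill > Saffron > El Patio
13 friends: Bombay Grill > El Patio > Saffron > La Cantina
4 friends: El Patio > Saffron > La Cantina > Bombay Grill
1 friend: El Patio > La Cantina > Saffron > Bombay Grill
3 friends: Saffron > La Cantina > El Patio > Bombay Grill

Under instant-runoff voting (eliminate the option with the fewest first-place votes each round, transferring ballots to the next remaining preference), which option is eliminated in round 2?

El Patio

Round 1: Saffron 3, Bombay Grill 13, La Cantina 8, El Patio 5. Eliminate Saffron.
Round 2: Bombay Grill 13, La Cantina 11, El Patio 5. Eliminate El Patio.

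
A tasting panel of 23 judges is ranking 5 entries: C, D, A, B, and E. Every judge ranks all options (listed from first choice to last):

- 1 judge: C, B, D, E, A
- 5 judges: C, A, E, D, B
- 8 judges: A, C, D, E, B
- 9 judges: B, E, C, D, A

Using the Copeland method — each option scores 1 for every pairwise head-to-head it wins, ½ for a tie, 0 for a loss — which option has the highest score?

C: beats D, A, B, and E → score 4.
D: beats B; loses to C, A, and E → score 1.
A: beats D, B, and E; loses to C → score 3.
B: loses to C, D, A, and E → score 0.
E: beats D and B; loses to C and A → score 2.
C has the best pairwise record.

C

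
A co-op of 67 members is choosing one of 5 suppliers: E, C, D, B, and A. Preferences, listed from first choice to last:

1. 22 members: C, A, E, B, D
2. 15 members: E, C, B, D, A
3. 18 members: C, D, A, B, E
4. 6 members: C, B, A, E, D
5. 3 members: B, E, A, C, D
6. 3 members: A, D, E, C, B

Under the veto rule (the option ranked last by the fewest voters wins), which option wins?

C

Last-place votes: E 18, C 0, D 31, B 3, A 15.
C is ranked last by the fewest voters, so C wins.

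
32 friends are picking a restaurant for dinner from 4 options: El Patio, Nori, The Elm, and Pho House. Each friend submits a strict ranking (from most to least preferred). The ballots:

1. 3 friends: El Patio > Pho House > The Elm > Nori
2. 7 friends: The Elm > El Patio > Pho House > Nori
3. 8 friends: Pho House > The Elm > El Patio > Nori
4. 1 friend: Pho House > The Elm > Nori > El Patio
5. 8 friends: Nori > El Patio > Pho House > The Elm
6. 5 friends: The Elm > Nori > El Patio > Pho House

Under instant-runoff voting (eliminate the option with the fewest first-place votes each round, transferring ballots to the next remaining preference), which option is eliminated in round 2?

Round 1: El Patio 3, Nori 8, The Elm 12, Pho House 9. Eliminate El Patio.
Round 2: Nori 8, The Elm 12, Pho House 12. Eliminate Nori.

Nori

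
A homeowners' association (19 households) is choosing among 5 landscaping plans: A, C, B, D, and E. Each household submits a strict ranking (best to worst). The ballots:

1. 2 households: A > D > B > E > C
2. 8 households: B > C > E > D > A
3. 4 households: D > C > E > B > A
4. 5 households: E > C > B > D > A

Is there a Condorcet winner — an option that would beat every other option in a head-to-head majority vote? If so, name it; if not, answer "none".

B

B vs A: 17–2 for B.
B vs C: 10–9 for B.
B vs D: 13–6 for B.
B vs E: 10–9 for B.
B beats every other option head-to-head.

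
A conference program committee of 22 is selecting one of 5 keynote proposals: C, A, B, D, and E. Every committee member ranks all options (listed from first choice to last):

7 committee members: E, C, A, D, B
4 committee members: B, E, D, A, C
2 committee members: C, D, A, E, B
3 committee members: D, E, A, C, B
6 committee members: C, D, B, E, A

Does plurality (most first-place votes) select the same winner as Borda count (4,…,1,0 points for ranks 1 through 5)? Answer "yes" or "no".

no

Plurality — first-place votes: C 8, A 0, B 4, D 3, E 7. Winner: C.
Borda — scores: C 56, A 28, B 28, D 51, E 57. Winner: E.
The two methods disagree.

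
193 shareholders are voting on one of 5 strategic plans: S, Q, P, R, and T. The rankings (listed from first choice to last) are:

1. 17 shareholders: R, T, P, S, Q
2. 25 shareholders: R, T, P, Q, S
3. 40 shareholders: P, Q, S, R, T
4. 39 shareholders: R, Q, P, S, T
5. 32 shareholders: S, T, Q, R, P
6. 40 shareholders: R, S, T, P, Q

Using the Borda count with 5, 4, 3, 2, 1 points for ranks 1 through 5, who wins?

S: 17·2 + 25·1 + 40·3 + 39·2 + 32·5 + 40·4 = 577
Q: 17·1 + 25·2 + 40·4 + 39·4 + 32·3 + 40·1 = 519
P: 17·3 + 25·3 + 40·5 + 39·3 + 32·1 + 40·2 = 555
R: 17·5 + 25·5 + 40·2 + 39·5 + 32·2 + 40·5 = 749
T: 17·4 + 25·4 + 40·1 + 39·1 + 32·4 + 40·3 = 495
R has the highest Borda score (749).

R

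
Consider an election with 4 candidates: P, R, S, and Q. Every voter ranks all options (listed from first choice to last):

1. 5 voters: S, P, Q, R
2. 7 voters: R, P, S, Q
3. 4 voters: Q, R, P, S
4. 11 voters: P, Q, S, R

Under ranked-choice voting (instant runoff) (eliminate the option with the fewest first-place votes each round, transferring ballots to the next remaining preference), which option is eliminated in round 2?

Round 1: P 11, R 7, S 5, Q 4. Eliminate Q.
Round 2: P 11, R 11, S 5. Eliminate S.

S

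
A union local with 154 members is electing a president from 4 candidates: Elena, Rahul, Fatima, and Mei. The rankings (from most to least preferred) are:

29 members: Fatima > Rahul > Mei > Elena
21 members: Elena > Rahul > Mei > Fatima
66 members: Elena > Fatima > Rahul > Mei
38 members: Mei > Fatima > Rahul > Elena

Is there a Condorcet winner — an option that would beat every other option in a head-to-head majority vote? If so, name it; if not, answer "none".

Elena

Elena vs Rahul: 87–67 for Elena.
Elena vs Fatima: 87–67 for Elena.
Elena vs Mei: 87–67 for Elena.
Elena beats every other option head-to-head.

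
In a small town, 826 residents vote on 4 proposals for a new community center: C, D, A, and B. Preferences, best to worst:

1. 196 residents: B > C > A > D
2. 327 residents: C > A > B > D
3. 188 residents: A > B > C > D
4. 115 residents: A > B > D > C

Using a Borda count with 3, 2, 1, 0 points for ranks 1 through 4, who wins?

C: 196·2 + 327·3 + 188·1 + 115·0 = 1561
D: 196·0 + 327·0 + 188·0 + 115·1 = 115
A: 196·1 + 327·2 + 188·3 + 115·3 = 1759
B: 196·3 + 327·1 + 188·2 + 115·2 = 1521
A has the highest Borda score (1759).

A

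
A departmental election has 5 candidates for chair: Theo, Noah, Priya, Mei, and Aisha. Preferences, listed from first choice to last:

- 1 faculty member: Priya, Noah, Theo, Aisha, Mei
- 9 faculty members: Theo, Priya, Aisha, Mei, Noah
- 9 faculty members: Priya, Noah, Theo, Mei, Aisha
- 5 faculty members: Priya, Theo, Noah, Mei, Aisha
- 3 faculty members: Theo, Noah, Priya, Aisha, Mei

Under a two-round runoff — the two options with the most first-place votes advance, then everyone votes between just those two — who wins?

Priya

Round 1 first-place votes: Theo 12, Noah 0, Priya 15, Mei 0, Aisha 0.
Priya and Theo advance.
Runoff: Priya is preferred to Theo by 15 voters; Theo by 12.
Priya wins the runoff.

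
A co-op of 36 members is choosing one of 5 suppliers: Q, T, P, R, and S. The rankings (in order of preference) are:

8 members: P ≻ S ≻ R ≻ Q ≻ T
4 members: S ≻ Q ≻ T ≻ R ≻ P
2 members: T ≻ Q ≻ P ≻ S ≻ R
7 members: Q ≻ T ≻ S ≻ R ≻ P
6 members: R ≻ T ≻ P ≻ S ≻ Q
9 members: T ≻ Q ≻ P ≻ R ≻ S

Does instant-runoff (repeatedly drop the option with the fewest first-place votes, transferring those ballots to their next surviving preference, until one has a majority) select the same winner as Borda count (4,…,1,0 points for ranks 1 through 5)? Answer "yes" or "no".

no

Instant-runoff — R1 Q 7, T 11, P 8, R 6, S 4 (S out); R2 Q 11, T 11, P 8, R 6 (R out); R3 Q 11, T 17, P 8 (P out); R4 Q 19, T 17 (Q winner). Winner: Q.
Borda — scores: Q 81, T 91, P 66, R 60, S 62. Winner: T.
The two methods disagree.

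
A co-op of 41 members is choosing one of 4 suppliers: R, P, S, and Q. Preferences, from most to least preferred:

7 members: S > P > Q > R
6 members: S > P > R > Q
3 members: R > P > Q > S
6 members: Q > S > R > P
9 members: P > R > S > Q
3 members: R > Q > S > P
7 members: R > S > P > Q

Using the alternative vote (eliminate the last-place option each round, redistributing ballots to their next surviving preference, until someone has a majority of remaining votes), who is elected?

R

Round 1: R 13, P 9, S 13, Q 6. Eliminate Q.
Round 2: R 13, P 9, S 19. Eliminate P.
Round 3: R 22, S 19. R has a majority.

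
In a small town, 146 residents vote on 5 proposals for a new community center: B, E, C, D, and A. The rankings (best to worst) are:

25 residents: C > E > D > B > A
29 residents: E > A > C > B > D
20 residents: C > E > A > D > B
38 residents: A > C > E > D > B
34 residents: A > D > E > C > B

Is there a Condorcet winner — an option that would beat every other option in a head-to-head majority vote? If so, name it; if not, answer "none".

none

Checking pairwise contests:
E beats B 146–0.
C beats E 83–63.
A beats C 101–45.
E beats D 112–34.
E beats A 74–72.
Every option loses at least one head-to-head, so there is no Condorcet winner.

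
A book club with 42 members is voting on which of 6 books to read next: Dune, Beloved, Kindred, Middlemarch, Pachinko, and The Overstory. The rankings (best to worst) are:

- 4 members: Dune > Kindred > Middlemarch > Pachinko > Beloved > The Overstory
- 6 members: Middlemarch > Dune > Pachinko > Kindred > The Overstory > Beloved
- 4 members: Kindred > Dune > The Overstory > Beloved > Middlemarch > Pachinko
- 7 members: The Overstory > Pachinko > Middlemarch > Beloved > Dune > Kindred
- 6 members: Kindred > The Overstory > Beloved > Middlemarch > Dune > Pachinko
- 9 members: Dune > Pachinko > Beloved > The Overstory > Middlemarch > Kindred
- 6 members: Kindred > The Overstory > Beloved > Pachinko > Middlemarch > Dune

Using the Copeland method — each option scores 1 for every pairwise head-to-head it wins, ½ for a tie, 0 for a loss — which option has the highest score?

Dune

Dune: beats Beloved, Kindred, Pachinko, and The Overstory; loses to Middlemarch → score 4.
Beloved: beats Middlemarch; loses to Dune, Kindred, Pachinko, and The Overstory → score 1.
Kindred: beats Beloved and The Overstory; loses to Dune, Middlemarch, and Pachinko → score 2.
Middlemarch: beats Dune and Kindred; loses to Beloved, Pachinko, and The Overstory → score 2.
Pachinko: beats Beloved, Kindred, and Middlemarch; loses to Dune and The Overstory → score 3.
The Overstory: beats Beloved, Middlemarch, and Pachinko; loses to Dune and Kindred → score 3.
Dune has the best pairwise record.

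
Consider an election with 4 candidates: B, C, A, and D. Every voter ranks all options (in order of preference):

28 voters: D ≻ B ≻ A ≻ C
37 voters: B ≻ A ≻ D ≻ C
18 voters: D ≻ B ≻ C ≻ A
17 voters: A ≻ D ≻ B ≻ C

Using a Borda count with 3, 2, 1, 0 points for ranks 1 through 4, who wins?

B

B: 28·2 + 37·3 + 18·2 + 17·1 = 220
C: 28·0 + 37·0 + 18·1 + 17·0 = 18
A: 28·1 + 37·2 + 18·0 + 17·3 = 153
D: 28·3 + 37·1 + 18·3 + 17·2 = 209
B has the highest Borda score (220).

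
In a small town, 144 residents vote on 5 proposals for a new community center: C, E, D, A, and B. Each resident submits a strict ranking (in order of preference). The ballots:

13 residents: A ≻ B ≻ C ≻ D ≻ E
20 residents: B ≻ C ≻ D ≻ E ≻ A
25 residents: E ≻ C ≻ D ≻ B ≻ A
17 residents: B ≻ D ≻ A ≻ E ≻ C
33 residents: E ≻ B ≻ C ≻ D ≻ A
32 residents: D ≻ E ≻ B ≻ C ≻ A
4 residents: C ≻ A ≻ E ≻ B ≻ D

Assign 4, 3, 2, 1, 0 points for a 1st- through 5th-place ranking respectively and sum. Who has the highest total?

B

C: 13·2 + 20·3 + 25·3 + 17·0 + 33·2 + 32·1 + 4·4 = 275
E: 13·0 + 20·1 + 25·4 + 17·1 + 33·4 + 32·3 + 4·2 = 373
D: 13·1 + 20·2 + 25·2 + 17·3 + 33·1 + 32·4 + 4·0 = 315
A: 13·4 + 20·0 + 25·0 + 17·2 + 33·0 + 32·0 + 4·3 = 98
B: 13·3 + 20·4 + 25·1 + 17·4 + 33·3 + 32·2 + 4·1 = 379
B has the highest Borda score (379).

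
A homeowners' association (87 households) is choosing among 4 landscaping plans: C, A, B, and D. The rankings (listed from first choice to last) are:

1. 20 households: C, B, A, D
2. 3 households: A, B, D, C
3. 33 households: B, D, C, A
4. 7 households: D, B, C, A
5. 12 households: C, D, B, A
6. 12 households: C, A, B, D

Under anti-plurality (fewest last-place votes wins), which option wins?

B

Last-place votes: C 3, A 52, B 0, D 32.
B is ranked last by the fewest voters, so B wins.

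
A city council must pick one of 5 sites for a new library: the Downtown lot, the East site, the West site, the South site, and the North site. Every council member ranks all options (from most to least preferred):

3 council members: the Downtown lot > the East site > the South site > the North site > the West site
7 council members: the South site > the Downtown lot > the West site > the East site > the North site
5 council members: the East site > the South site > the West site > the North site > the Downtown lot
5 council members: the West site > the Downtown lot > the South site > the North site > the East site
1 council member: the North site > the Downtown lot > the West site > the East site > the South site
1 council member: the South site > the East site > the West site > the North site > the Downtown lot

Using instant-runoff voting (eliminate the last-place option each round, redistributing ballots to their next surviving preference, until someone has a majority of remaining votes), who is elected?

the South site

Round 1: the Downtown lot 3, the East site 5, the West site 5, the South site 8, the North site 1. Eliminate the North site.
Round 2: the Downtown lot 4, the East site 5, the West site 5, the South site 8. Eliminate the Downtown lot.
Round 3: the East site 8, the West site 6, the South site 8. Eliminate the West site.
Round 4: the East site 9, the South site 13. The South site has a majority.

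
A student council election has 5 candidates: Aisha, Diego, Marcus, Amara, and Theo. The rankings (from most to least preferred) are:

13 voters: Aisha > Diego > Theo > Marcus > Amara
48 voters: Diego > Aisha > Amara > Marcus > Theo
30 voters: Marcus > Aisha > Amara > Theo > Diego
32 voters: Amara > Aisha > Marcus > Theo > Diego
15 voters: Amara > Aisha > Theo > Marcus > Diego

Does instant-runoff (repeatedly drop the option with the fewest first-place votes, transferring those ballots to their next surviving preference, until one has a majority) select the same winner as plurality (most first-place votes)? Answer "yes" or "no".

Instant-runoff — R1 Aisha 13, Diego 48, Marcus 30, Amara 47, Theo 0 (Theo out); R2 Aisha 13, Diego 48, Marcus 30, Amara 47 (Aisha out); R3 Diego 61, Marcus 30, Amara 47 (Marcus out); R4 Diego 61, Amara 77 (Amara winner). Winner: Amara.
Plurality — first-place votes: Aisha 13, Diego 48, Marcus 30, Amara 47, Theo 0. Winner: Diego.
The two methods disagree.

no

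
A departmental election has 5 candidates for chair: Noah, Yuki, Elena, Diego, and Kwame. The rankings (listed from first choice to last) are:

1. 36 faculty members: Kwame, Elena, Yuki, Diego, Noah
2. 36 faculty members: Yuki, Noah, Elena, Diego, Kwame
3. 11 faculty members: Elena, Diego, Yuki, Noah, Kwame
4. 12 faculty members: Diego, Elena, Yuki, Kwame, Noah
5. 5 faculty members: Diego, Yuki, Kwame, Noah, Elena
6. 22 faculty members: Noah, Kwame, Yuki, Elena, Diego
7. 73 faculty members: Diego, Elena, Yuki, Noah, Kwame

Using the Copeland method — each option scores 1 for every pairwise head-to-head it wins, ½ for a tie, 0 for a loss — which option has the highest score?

Elena

Noah: beats Kwame; loses to Yuki, Elena, and Diego → score 1.
Yuki: beats Noah and Kwame; loses to Elena and Diego → score 2.
Elena: beats Noah, Yuki, Diego, and Kwame → score 4.
Diego: beats Noah, Yuki, and Kwame; loses to Elena → score 3.
Kwame: loses to Noah, Yuki, Elena, and Diego → score 0.
Elena has the best pairwise record.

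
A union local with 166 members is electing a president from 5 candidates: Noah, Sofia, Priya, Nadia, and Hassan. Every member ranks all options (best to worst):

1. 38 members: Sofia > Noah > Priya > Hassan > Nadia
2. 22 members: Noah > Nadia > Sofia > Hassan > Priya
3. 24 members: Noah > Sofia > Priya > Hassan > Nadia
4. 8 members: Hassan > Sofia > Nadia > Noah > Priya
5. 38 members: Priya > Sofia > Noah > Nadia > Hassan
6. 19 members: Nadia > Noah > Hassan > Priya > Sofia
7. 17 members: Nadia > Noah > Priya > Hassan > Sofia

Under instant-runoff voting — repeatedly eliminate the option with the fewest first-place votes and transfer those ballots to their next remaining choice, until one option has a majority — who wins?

Round 1: Noah 46, Sofia 38, Priya 38, Nadia 36, Hassan 8. Eliminate Hassan.
Round 2: Noah 46, Sofia 46, Priya 38, Nadia 36. Eliminate Nadia.
Round 3: Noah 82, Sofia 46, Priya 38. Eliminate Priya.
Round 4: Noah 82, Sofia 84. Sofia has a majority.

Sofia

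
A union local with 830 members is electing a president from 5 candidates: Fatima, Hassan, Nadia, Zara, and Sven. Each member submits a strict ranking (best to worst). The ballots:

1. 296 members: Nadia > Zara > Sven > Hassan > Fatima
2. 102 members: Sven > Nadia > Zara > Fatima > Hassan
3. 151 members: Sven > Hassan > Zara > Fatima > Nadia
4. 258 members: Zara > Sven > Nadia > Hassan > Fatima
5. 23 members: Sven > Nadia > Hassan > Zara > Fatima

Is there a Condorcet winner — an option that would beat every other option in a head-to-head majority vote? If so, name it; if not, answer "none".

none

Checking pairwise contests:
Hassan beats Fatima 728–102.
Nadia beats Hassan 679–151.
Sven beats Nadia 534–296.
Nadia beats Zara 421–409.
Zara beats Sven 554–276.
Every option loses at least one head-to-head, so there is no Condorcet winner.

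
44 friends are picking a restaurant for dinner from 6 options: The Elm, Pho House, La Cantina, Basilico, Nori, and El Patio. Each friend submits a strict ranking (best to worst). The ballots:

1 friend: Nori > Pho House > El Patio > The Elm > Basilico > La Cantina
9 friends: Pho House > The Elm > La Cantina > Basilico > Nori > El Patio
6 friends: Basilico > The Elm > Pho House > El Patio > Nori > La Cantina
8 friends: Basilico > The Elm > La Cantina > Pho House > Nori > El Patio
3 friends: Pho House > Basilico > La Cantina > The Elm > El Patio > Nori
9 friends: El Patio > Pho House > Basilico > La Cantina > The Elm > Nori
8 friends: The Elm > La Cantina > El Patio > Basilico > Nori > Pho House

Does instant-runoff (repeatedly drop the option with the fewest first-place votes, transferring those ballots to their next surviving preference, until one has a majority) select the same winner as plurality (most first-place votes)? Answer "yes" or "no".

Instant-runoff — R1 The Elm 8, Pho House 12, La Cantina 0, Basilico 14, Nori 1, El Patio 9 (La Cantina out); R2 The Elm 8, Pho House 12, Basilico 14, Nori 1, El Patio 9 (Nori out); R3 The Elm 8, Pho House 13, Basilico 14, El Patio 9 (The Elm out); R4 Pho House 13, Basilico 14, El Patio 17 (Pho House out); R5 Basilico 26, El Patio 18 (Basilico winner). Winner: Basilico.
Plurality — first-place votes: The Elm 8, Pho House 12, La Cantina 0, Basilico 14, Nori 1, El Patio 9. Winner: Basilico.
The two methods agree.

yes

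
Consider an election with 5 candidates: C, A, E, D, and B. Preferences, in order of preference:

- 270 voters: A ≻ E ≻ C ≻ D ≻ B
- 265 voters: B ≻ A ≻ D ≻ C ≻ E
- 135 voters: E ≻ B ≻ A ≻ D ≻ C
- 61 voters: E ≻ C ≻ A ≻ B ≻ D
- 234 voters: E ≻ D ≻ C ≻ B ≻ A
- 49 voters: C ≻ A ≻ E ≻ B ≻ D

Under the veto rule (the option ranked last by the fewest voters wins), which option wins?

Last-place votes: C 135, A 234, E 265, D 110, B 270.
D is ranked last by the fewest voters, so D wins.

D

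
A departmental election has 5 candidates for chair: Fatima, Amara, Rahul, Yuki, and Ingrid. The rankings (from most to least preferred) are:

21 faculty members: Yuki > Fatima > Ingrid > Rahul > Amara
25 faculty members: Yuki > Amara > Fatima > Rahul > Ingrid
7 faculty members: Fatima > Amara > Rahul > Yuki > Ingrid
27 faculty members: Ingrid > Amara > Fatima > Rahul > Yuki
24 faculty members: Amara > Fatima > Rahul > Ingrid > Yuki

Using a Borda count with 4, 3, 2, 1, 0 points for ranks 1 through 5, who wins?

Amara

Fatima: 21·3 + 25·2 + 7·4 + 27·2 + 24·3 = 267
Amara: 21·0 + 25·3 + 7·3 + 27·3 + 24·4 = 273
Rahul: 21·1 + 25·1 + 7·2 + 27·1 + 24·2 = 135
Yuki: 21·4 + 25·4 + 7·1 + 27·0 + 24·0 = 191
Ingrid: 21·2 + 25·0 + 7·0 + 27·4 + 24·1 = 174
Amara has the highest Borda score (273).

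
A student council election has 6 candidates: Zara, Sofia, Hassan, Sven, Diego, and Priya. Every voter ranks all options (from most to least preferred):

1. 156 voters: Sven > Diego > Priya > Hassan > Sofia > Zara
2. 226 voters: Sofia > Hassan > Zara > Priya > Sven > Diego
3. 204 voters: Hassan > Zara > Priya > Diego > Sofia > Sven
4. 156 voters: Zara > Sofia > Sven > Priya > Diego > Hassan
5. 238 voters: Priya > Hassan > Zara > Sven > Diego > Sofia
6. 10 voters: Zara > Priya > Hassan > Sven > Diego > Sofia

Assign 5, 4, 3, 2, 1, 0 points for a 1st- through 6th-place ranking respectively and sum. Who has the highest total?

Hassan

Zara: 156·0 + 226·3 + 204·4 + 156·5 + 238·3 + 10·5 = 3038
Sofia: 156·1 + 226·5 + 204·1 + 156·4 + 238·0 + 10·0 = 2114
Hassan: 156·2 + 226·4 + 204·5 + 156·0 + 238·4 + 10·3 = 3218
Sven: 156·5 + 226·1 + 204·0 + 156·3 + 238·2 + 10·2 = 1970
Diego: 156·4 + 226·0 + 204·2 + 156·1 + 238·1 + 10·1 = 1436
Priya: 156·3 + 226·2 + 204·3 + 156·2 + 238·5 + 10·4 = 3074
Hassan has the highest Borda score (3218).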